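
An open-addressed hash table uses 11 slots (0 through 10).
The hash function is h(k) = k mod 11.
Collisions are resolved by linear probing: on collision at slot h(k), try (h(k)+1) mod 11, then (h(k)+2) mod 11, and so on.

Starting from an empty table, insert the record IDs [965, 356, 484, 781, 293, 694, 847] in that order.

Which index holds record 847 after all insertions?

3

965 hashes to 8; slot 8 is free → place at 8.
356 hashes to 4; slot 4 is free → place at 4.
484 hashes to 0; slot 0 is free → place at 0.
781 hashes to 0; 0 taken → place at 1.
293 hashes to 7; slot 7 is free → place at 7.
694 hashes to 1; 1 taken → place at 2.
847 hashes to 0; 0,1,2 taken → place at 3.
Table: [484, 781, 694, 847, 356, ∅, ∅, 293, 965, ∅, ∅]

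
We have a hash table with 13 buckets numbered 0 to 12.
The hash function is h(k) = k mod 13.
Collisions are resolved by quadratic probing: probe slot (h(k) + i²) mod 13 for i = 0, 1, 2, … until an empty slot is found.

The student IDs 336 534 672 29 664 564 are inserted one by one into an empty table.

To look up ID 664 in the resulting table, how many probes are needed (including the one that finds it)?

336 hashes to 11; slot 11 is free → place at 11.
534 hashes to 1; slot 1 is free → place at 1.
672 hashes to 9; slot 9 is free → place at 9.
29 hashes to 3; slot 3 is free → place at 3.
664 hashes to 1; 1 taken → place at 2.
564 hashes to 5; slot 5 is free → place at 5.
Table: [-, 534, 664, 29, -, 564, -, -, -, 672, -, 336, -]
Lookup 664: h=1, probe 1,2 → found at 2.

2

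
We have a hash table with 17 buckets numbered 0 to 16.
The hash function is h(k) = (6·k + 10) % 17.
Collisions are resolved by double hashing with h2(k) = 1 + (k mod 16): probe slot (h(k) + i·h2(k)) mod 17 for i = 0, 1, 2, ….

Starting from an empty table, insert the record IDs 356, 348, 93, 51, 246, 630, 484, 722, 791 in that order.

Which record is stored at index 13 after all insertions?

Insert 356: h=4, slot 4 empty => index 4.
Insert 348: h=7, slot 7 empty => index 7.
Insert 93: h=7, h2=14, slots 7,4 occupied => index 1.
Insert 51: h=10, slot 10 empty => index 10.
Insert 246: h=7, h2=7, slot 7 occupied => index 14.
Insert 630: h=16, slot 16 empty => index 16.
Insert 484: h=7, h2=5, slot 7 occupied => index 12.
Insert 722: h=7, h2=3, slots 7,10 occupied => index 13.
Insert 791: h=13, h2=8, slots 13,4,12 occupied => index 3.
Table: [_, 93, _, 791, 356, _, _, 348, _, _, 51, _, 484, 722, 246, _, 630]

722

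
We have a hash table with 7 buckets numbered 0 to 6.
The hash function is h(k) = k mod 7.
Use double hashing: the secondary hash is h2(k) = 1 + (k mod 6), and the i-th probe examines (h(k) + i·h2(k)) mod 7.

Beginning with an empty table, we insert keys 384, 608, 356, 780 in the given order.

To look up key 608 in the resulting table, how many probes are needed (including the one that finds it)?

2

Insert 384: h=6, slot 6 empty -> index 6.
Insert 608: h=6, h2=3, slot 6 occupied -> index 2.
Insert 356: h=6, h2=3, slots 6,2 occupied -> index 5.
Insert 780: h=3, slot 3 empty -> index 3.
Table: [∅, ∅, 608, 780, ∅, 356, 384]
Lookup 608: h=6, h2=3, probe 6,2 → found at 2.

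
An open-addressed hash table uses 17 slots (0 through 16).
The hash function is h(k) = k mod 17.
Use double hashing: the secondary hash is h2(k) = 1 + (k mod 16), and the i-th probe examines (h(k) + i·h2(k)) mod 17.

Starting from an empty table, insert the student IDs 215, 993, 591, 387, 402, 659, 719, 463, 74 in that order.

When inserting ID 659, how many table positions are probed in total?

3

215: h=11 => slot 11
993: h=7 => slot 7
591: h=13 => slot 13
387: h=13, h2=4, probe 13,0 => slot 0
402: h=11, h2=3, probe 11,14 => slot 14
659: h=13, h2=4, probe 13,0,4 => slot 4
719: h=5 => slot 5
463: h=4, h2=16, probe 4,3 => slot 3
74: h=6 => slot 6
Table: [387, ∅, ∅, 463, 659, 719, 74, 993, ∅, ∅, ∅, 215, ∅, 591, 402, ∅, ∅]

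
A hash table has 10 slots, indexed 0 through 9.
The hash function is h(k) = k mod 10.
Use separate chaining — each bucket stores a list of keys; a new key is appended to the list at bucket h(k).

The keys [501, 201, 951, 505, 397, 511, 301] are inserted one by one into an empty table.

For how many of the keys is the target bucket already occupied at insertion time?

4

501 → bucket 1
201 → bucket 1 (collision)
951 → bucket 1 (collision)
505 → bucket 5
397 → bucket 7
511 → bucket 1 (collision)
301 → bucket 1 (collision)
Final buckets:
0: .
1: 501 -> 201 -> 951 -> 511 -> 301
2: .
3: .
4: .
5: 505
6: .
7: 397
8: .
9: .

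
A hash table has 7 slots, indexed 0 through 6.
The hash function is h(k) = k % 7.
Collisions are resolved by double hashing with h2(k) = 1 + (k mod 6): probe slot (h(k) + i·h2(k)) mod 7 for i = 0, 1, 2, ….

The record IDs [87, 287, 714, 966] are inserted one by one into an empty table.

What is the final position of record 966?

87 hashes to 3; slot 3 is free -> place at 3.
287 hashes to 0; slot 0 is free -> place at 0.
714 hashes to 0, h2=1; 0 taken -> place at 1.
966 hashes to 0, h2=1; 0,1 taken -> place at 2.
Table: [287, 714, 966, 87, ., ., .]

2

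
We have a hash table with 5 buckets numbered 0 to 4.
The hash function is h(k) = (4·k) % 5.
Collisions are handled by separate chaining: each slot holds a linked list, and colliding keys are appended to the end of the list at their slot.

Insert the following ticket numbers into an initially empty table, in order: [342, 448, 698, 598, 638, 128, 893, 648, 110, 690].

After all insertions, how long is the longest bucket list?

Insert 342: h=3, bucket 3 empty → new chain.
Insert 448: h=2, bucket 2 empty → new chain.
Insert 698: h=2, bucket 2 nonempty → append to chain.
Insert 598: h=2, bucket 2 nonempty → append to chain.
Insert 638: h=2, bucket 2 nonempty → append to chain.
Insert 128: h=2, bucket 2 nonempty → append to chain.
Insert 893: h=2, bucket 2 nonempty → append to chain.
Insert 648: h=2, bucket 2 nonempty → append to chain.
Insert 110: h=0, bucket 0 empty → new chain.
Insert 690: h=0, bucket 0 nonempty → append to chain.
Final buckets:
0: 110 -> 690
1: _
2: 448 -> 698 -> 598 -> 638 -> 128 -> 893 -> 648
3: 342
4: _

7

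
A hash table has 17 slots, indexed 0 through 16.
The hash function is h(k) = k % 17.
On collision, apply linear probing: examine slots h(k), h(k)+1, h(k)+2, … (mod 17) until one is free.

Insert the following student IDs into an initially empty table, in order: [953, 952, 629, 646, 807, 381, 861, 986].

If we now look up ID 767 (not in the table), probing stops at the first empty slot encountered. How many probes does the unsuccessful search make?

953 hashes to 1; slot 1 is free → place at 1.
952 hashes to 0; slot 0 is free → place at 0.
629 hashes to 0; 0,1 taken → place at 2.
646 hashes to 0; 0,1,2 taken → place at 3.
807 hashes to 8; slot 8 is free → place at 8.
381 hashes to 7; slot 7 is free → place at 7.
861 hashes to 11; slot 11 is free → place at 11.
986 hashes to 0; 0,1,2,3 taken → place at 4.
Table: [952, 953, 629, 646, 986, _, _, 381, 807, _, _, 861, _, _, _, _, _]
Lookup 767: h=2, probe 2,3,4,5 → slot 5 empty, not found.

4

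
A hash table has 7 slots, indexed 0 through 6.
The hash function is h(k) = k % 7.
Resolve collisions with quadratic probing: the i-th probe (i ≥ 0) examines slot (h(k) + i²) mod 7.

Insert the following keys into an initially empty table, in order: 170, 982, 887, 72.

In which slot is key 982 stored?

170: h=2 → slot 2
982: h=2, probe 2,3 → slot 3
887: h=5 → slot 5
72: h=2, probe 2,3,6 → slot 6
Table: [∅, ∅, 170, 982, ∅, 887, 72]

3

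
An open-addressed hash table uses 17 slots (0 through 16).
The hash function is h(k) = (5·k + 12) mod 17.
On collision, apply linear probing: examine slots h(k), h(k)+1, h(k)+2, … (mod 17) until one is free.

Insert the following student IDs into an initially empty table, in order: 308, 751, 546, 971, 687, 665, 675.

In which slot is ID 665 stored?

308: h=5 => slot 5
751: h=10 => slot 10
546: h=5, probe 5,6 => slot 6
971: h=5, probe 5,6,7 => slot 7
687: h=13 => slot 13
665: h=5, probe 5,6,7,8 => slot 8
675: h=4 => slot 4
Table: [-, -, -, -, 675, 308, 546, 971, 665, -, 751, -, -, 687, -, -, -]

8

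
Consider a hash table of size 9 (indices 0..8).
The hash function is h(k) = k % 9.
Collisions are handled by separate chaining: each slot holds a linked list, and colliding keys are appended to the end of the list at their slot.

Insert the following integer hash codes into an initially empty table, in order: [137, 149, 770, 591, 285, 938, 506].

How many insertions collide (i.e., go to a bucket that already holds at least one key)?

4

Insert 137: h=2, bucket 2 empty → new chain.
Insert 149: h=5, bucket 5 empty → new chain.
Insert 770: h=5, bucket 5 nonempty → append to chain.
Insert 591: h=6, bucket 6 empty → new chain.
Insert 285: h=6, bucket 6 nonempty → append to chain.
Insert 938: h=2, bucket 2 nonempty → append to chain.
Insert 506: h=2, bucket 2 nonempty → append to chain.
Final buckets:
0: _
1: _
2: 137 -> 938 -> 506
3: _
4: _
5: 149 -> 770
6: 591 -> 285
7: _
8: _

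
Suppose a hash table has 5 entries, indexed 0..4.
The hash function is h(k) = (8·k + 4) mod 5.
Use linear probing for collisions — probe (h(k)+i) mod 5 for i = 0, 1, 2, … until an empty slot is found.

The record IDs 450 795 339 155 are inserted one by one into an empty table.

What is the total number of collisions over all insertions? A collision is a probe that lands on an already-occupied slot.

4

Insert 450: h=4, slot 4 empty => index 4.
Insert 795: h=4, slot 4 occupied => index 0.
Insert 339: h=1, slot 1 empty => index 1.
Insert 155: h=4, slots 4,0,1 occupied => index 2.
Table: [795, 339, 155, _, 450]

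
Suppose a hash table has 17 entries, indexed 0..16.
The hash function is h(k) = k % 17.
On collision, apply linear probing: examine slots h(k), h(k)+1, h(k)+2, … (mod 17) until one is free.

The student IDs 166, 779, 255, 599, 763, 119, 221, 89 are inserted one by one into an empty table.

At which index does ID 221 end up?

2

166 hashes to 13; slot 13 is free => place at 13.
779 hashes to 14; slot 14 is free => place at 14.
255 hashes to 0; slot 0 is free => place at 0.
599 hashes to 4; slot 4 is free => place at 4.
763 hashes to 15; slot 15 is free => place at 15.
119 hashes to 0; 0 taken => place at 1.
221 hashes to 0; 0,1 taken => place at 2.
89 hashes to 4; 4 taken => place at 5.
Table: [255, 119, 221, _, 599, 89, _, _, _, _, _, _, _, 166, 779, 763, _]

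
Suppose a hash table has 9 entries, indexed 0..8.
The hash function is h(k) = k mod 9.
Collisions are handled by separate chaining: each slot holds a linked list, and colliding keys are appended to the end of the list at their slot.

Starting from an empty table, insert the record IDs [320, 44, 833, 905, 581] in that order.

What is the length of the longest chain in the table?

Insert 320: h=5, bucket 5 empty → new chain.
Insert 44: h=8, bucket 8 empty → new chain.
Insert 833: h=5, bucket 5 nonempty → append to chain.
Insert 905: h=5, bucket 5 nonempty → append to chain.
Insert 581: h=5, bucket 5 nonempty → append to chain.
Final buckets:
0: _
1: _
2: _
3: _
4: _
5: 320 -> 833 -> 905 -> 581
6: _
7: _
8: 44

4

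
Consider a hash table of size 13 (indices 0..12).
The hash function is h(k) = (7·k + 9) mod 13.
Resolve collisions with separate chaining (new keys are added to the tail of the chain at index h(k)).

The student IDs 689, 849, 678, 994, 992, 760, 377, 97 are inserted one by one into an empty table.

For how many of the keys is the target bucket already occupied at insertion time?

Insert 689: h=9, bucket 9 empty → new chain.
Insert 849: h=11, bucket 11 empty → new chain.
Insert 678: h=10, bucket 10 empty → new chain.
Insert 994: h=12, bucket 12 empty → new chain.
Insert 992: h=11, bucket 11 nonempty → append to chain.
Insert 760: h=12, bucket 12 nonempty → append to chain.
Insert 377: h=9, bucket 9 nonempty → append to chain.
Insert 97: h=12, bucket 12 nonempty → append to chain.
Final buckets:
0: -
1: -
2: -
3: -
4: -
5: -
6: -
7: -
8: -
9: 689 -> 377
10: 678
11: 849 -> 992
12: 994 -> 760 -> 97

4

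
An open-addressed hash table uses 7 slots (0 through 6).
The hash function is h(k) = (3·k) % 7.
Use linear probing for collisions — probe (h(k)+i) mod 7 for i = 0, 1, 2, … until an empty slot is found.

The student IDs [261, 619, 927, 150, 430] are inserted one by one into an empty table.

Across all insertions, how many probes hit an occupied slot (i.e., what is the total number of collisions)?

261 hashes to 6; slot 6 is free → place at 6.
619 hashes to 2; slot 2 is free → place at 2.
927 hashes to 2; 2 taken → place at 3.
150 hashes to 2; 2,3 taken → place at 4.
430 hashes to 2; 2,3,4 taken → place at 5.
Table: [∅, ∅, 619, 927, 150, 430, 261]

6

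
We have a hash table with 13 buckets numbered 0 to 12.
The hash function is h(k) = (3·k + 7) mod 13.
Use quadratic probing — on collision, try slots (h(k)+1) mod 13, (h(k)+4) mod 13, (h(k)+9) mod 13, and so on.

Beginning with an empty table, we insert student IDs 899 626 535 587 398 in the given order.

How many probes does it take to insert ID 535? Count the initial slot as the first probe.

899: h=0 => slot 0
626: h=0, probe 0,1 => slot 1
535: h=0, probe 0,1,4 => slot 4
587: h=0, probe 0,1,4,9 => slot 9
398: h=5 => slot 5
Table: [899, 626, ., ., 535, 398, ., ., ., 587, ., ., .]

3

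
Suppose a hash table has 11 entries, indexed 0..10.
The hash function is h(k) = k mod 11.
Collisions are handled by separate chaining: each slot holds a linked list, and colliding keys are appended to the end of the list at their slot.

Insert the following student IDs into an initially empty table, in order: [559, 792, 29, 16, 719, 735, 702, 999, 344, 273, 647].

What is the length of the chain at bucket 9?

559 → bucket 9
792 → bucket 0
29 → bucket 7
16 → bucket 5
719 → bucket 4
735 → bucket 9 (collision)
702 → bucket 9 (collision)
999 → bucket 9 (collision)
344 → bucket 3
273 → bucket 9 (collision)
647 → bucket 9 (collision)
Final buckets:
0: 792
1: .
2: .
3: 344
4: 719
5: 16
6: .
7: 29
8: .
9: 559 -> 735 -> 702 -> 999 -> 273 -> 647
10: .

6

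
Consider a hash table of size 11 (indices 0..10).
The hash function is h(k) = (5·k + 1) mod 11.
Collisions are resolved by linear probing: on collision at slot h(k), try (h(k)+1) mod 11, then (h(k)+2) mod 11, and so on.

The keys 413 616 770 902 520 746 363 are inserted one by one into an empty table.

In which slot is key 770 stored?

2

413: h=9 -> slot 9
616: h=1 -> slot 1
770: h=1, probe 1,2 -> slot 2
902: h=1, probe 1,2,3 -> slot 3
520: h=5 -> slot 5
746: h=2, probe 2,3,4 -> slot 4
363: h=1, probe 1,2,3,4,5,6 -> slot 6
Table: [., 616, 770, 902, 746, 520, 363, ., ., 413, .]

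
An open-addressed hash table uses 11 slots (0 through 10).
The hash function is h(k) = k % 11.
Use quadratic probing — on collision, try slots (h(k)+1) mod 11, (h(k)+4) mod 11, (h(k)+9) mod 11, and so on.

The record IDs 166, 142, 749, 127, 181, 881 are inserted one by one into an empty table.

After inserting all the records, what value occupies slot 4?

166: h=1 → slot 1
142: h=10 → slot 10
749: h=1, probe 1,2 → slot 2
127: h=6 → slot 6
181: h=5 → slot 5
881: h=1, probe 1,2,5,10,6,4 → slot 4
Table: [∅, 166, 749, ∅, 881, 181, 127, ∅, ∅, ∅, 142]

881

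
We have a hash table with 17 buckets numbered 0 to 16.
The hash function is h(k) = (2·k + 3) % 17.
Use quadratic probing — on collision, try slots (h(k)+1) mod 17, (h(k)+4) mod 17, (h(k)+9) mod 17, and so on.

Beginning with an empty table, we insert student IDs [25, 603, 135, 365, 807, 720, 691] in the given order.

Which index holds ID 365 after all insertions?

25 hashes to 2; slot 2 is free => place at 2.
603 hashes to 2; 2 taken => place at 3.
135 hashes to 1; slot 1 is free => place at 1.
365 hashes to 2; 2,3 taken => place at 6.
807 hashes to 2; 2,3,6 taken => place at 11.
720 hashes to 15; slot 15 is free => place at 15.
691 hashes to 8; slot 8 is free => place at 8.
Table: [-, 135, 25, 603, -, -, 365, -, 691, -, -, 807, -, -, -, 720, -]

6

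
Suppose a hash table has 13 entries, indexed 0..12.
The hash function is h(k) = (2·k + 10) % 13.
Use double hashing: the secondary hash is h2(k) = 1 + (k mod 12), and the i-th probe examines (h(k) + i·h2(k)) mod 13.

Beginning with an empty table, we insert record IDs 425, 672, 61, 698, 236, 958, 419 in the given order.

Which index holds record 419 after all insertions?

12

425: h=2 → slot 2
672: h=2, h2=1, probe 2,3 → slot 3
61: h=2, h2=2, probe 2,4 → slot 4
698: h=2, h2=3, probe 2,5 → slot 5
236: h=1 → slot 1
958: h=2, h2=11, probe 2,0 → slot 0
419: h=3, h2=12, probe 3,2,1,0,12 → slot 12
Table: [958, 236, 425, 672, 61, 698, —, —, —, —, —, —, 419]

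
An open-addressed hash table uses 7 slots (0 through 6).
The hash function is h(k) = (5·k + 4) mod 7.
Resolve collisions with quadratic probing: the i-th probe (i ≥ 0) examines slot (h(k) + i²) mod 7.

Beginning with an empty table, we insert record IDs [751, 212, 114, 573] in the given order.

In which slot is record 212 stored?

1

751: h=0 => slot 0
212: h=0, probe 0,1 => slot 1
114: h=0, probe 0,1,4 => slot 4
573: h=6 => slot 6
Table: [751, 212, ., ., 114, ., 573]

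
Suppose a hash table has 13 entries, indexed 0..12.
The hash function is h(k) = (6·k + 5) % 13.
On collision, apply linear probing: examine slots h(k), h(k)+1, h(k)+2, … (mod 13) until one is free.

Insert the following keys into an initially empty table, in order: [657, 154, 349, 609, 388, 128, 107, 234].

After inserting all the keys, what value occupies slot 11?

128

657: h=8 → slot 8
154: h=6 → slot 6
349: h=6, probe 6,7 → slot 7
609: h=6, probe 6,7,8,9 → slot 9
388: h=6, probe 6,7,8,9,10 → slot 10
128: h=6, probe 6,7,8,9,10,11 → slot 11
107: h=10, probe 10,11,12 → slot 12
234: h=5 → slot 5
Table: [—, —, —, —, —, 234, 154, 349, 657, 609, 388, 128, 107]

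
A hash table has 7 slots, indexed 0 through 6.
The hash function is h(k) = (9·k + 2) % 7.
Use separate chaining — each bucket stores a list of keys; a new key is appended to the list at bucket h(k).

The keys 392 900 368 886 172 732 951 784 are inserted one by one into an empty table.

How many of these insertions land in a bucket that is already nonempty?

Insert 392: h=2, bucket 2 empty -> new chain.
Insert 900: h=3, bucket 3 empty -> new chain.
Insert 368: h=3, bucket 3 nonempty -> append to chain.
Insert 886: h=3, bucket 3 nonempty -> append to chain.
Insert 172: h=3, bucket 3 nonempty -> append to chain.
Insert 732: h=3, bucket 3 nonempty -> append to chain.
Insert 951: h=0, bucket 0 empty -> new chain.
Insert 784: h=2, bucket 2 nonempty -> append to chain.
Final buckets:
0: 951
1: —
2: 392 -> 784
3: 900 -> 368 -> 886 -> 172 -> 732
4: —
5: —
6: —

5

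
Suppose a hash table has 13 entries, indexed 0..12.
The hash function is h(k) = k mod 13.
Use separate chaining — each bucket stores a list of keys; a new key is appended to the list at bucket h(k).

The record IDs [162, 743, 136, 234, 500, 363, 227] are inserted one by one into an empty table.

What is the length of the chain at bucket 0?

1

Insert 162: h=6, bucket 6 empty -> new chain.
Insert 743: h=2, bucket 2 empty -> new chain.
Insert 136: h=6, bucket 6 nonempty -> append to chain.
Insert 234: h=0, bucket 0 empty -> new chain.
Insert 500: h=6, bucket 6 nonempty -> append to chain.
Insert 363: h=12, bucket 12 empty -> new chain.
Insert 227: h=6, bucket 6 nonempty -> append to chain.
Final buckets:
0: 234
1: .
2: 743
3: .
4: .
5: .
6: 162 -> 136 -> 500 -> 227
7: .
8: .
9: .
10: .
11: .
12: 363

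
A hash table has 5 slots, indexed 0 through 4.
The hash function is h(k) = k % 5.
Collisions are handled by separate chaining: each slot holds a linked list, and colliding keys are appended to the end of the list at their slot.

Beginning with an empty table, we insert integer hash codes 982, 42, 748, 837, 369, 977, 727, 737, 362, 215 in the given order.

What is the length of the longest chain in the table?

Insert 982: h=2, bucket 2 empty -> new chain.
Insert 42: h=2, bucket 2 nonempty -> append to chain.
Insert 748: h=3, bucket 3 empty -> new chain.
Insert 837: h=2, bucket 2 nonempty -> append to chain.
Insert 369: h=4, bucket 4 empty -> new chain.
Insert 977: h=2, bucket 2 nonempty -> append to chain.
Insert 727: h=2, bucket 2 nonempty -> append to chain.
Insert 737: h=2, bucket 2 nonempty -> append to chain.
Insert 362: h=2, bucket 2 nonempty -> append to chain.
Insert 215: h=0, bucket 0 empty -> new chain.
Final buckets:
0: 215
1: _
2: 982 -> 42 -> 837 -> 977 -> 727 -> 737 -> 362
3: 748
4: 369

7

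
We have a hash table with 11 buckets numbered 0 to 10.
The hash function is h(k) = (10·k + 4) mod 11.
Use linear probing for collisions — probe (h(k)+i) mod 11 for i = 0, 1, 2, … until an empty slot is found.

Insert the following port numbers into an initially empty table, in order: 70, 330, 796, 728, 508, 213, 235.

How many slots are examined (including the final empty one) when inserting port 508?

70 hashes to 0; slot 0 is free → place at 0.
330 hashes to 4; slot 4 is free → place at 4.
796 hashes to 0; 0 taken → place at 1.
728 hashes to 2; slot 2 is free → place at 2.
508 hashes to 2; 2 taken → place at 3.
213 hashes to 0; 0,1,2,3,4 taken → place at 5.
235 hashes to 0; 0,1,2,3,4,5 taken → place at 6.
Table: [70, 796, 728, 508, 330, 213, 235, _, _, _, _]

2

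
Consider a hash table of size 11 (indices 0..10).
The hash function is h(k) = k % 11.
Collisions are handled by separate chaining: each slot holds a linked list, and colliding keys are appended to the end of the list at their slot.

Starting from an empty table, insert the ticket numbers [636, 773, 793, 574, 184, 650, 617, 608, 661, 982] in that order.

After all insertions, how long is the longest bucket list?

Insert 636: h=9, bucket 9 empty -> new chain.
Insert 773: h=3, bucket 3 empty -> new chain.
Insert 793: h=1, bucket 1 empty -> new chain.
Insert 574: h=2, bucket 2 empty -> new chain.
Insert 184: h=8, bucket 8 empty -> new chain.
Insert 650: h=1, bucket 1 nonempty -> append to chain.
Insert 617: h=1, bucket 1 nonempty -> append to chain.
Insert 608: h=3, bucket 3 nonempty -> append to chain.
Insert 661: h=1, bucket 1 nonempty -> append to chain.
Insert 982: h=3, bucket 3 nonempty -> append to chain.
Final buckets:
0: —
1: 793 -> 650 -> 617 -> 661
2: 574
3: 773 -> 608 -> 982
4: —
5: —
6: —
7: —
8: 184
9: 636
10: —

4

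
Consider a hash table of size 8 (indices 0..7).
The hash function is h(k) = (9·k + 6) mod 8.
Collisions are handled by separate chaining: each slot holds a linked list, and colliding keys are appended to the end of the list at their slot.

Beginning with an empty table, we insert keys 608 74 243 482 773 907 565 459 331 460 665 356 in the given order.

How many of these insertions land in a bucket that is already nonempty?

608 → bucket 6
74 → bucket 0
243 → bucket 1
482 → bucket 0 (collision)
773 → bucket 3
907 → bucket 1 (collision)
565 → bucket 3 (collision)
459 → bucket 1 (collision)
331 → bucket 1 (collision)
460 → bucket 2
665 → bucket 7
356 → bucket 2 (collision)
Final buckets:
0: 74 -> 482
1: 243 -> 907 -> 459 -> 331
2: 460 -> 356
3: 773 -> 565
4: .
5: .
6: 608
7: 665

6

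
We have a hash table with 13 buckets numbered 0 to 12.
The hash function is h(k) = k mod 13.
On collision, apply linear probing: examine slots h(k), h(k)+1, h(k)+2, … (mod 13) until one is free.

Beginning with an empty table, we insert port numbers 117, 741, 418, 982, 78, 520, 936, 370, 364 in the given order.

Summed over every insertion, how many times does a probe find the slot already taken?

21

117: h=0 → slot 0
741: h=0, probe 0,1 → slot 1
418: h=2 → slot 2
982: h=7 → slot 7
78: h=0, probe 0,1,2,3 → slot 3
520: h=0, probe 0,1,2,3,4 → slot 4
936: h=0, probe 0,1,2,3,4,5 → slot 5
370: h=6 → slot 6
364: h=0, probe 0,1,2,3,4,5,6,7,8 → slot 8
Table: [117, 741, 418, 78, 520, 936, 370, 982, 364, —, —, —, —]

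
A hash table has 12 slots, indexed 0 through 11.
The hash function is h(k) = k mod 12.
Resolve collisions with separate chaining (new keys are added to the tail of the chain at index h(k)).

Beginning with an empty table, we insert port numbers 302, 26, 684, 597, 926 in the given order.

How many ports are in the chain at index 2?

3

Insert 302: h=2, bucket 2 empty -> new chain.
Insert 26: h=2, bucket 2 nonempty -> append to chain.
Insert 684: h=0, bucket 0 empty -> new chain.
Insert 597: h=9, bucket 9 empty -> new chain.
Insert 926: h=2, bucket 2 nonempty -> append to chain.
Final buckets:
0: 684
1: -
2: 302 -> 26 -> 926
3: -
4: -
5: -
6: -
7: -
8: -
9: 597
10: -
11: -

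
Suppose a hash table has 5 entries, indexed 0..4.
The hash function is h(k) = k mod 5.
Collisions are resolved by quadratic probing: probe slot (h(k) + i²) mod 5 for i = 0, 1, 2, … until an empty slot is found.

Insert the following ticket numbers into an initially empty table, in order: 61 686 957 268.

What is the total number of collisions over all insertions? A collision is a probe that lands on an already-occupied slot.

61 hashes to 1; slot 1 is free => place at 1.
686 hashes to 1; 1 taken => place at 2.
957 hashes to 2; 2 taken => place at 3.
268 hashes to 3; 3 taken => place at 4.
Table: [-, 61, 686, 957, 268]

3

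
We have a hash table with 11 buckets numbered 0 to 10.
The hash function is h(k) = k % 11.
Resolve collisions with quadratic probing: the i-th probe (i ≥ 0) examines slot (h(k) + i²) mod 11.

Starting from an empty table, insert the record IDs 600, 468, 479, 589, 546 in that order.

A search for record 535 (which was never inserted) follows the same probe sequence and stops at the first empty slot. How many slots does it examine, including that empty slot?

3

Insert 600: h=6, slot 6 empty -> index 6.
Insert 468: h=6, slot 6 occupied -> index 7.
Insert 479: h=6, slots 6,7 occupied -> index 10.
Insert 589: h=6, slots 6,7,10 occupied -> index 4.
Insert 546: h=7, slot 7 occupied -> index 8.
Table: [-, -, -, -, 589, -, 600, 468, 546, -, 479]
Lookup 535: h=7, probe 7,8,0 → slot 0 empty, not found.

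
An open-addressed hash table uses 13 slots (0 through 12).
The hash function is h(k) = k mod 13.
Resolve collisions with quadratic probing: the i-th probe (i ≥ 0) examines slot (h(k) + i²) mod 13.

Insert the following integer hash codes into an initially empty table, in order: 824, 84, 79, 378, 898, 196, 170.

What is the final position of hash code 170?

0

824: h=5 -> slot 5
84: h=6 -> slot 6
79: h=1 -> slot 1
378: h=1, probe 1,2 -> slot 2
898: h=1, probe 1,2,5,10 -> slot 10
196: h=1, probe 1,2,5,10,4 -> slot 4
170: h=1, probe 1,2,5,10,4,0 -> slot 0
Table: [170, 79, 378, -, 196, 824, 84, -, -, -, 898, -, -]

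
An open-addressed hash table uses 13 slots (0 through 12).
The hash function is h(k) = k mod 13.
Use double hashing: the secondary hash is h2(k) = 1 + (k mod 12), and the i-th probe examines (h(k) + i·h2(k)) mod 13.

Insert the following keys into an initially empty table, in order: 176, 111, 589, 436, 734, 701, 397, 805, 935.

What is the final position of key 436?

12

176 hashes to 7; slot 7 is free -> place at 7.
111 hashes to 7, h2=4; 7 taken -> place at 11.
589 hashes to 4; slot 4 is free -> place at 4.
436 hashes to 7, h2=5; 7 taken -> place at 12.
734 hashes to 6; slot 6 is free -> place at 6.
701 hashes to 12, h2=6; 12 taken -> place at 5.
397 hashes to 7, h2=2; 7 taken -> place at 9.
805 hashes to 12, h2=2; 12 taken -> place at 1.
935 hashes to 12, h2=12; 12,11 taken -> place at 10.
Table: [_, 805, _, _, 589, 701, 734, 176, _, 397, 935, 111, 436]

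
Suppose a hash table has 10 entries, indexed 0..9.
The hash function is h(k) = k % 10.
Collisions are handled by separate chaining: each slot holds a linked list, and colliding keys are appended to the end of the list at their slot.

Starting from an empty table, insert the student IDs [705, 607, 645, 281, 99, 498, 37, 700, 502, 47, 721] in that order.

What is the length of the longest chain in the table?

3

705 → bucket 5
607 → bucket 7
645 → bucket 5 (collision)
281 → bucket 1
99 → bucket 9
498 → bucket 8
37 → bucket 7 (collision)
700 → bucket 0
502 → bucket 2
47 → bucket 7 (collision)
721 → bucket 1 (collision)
Final buckets:
0: 700
1: 281 -> 721
2: 502
3: .
4: .
5: 705 -> 645
6: .
7: 607 -> 37 -> 47
8: 498
9: 99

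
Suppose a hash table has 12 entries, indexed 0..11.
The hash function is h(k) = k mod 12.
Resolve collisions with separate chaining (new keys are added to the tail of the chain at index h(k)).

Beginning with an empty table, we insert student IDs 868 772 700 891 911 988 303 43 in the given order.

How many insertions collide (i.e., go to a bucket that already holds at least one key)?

868 → bucket 4
772 → bucket 4 (collision)
700 → bucket 4 (collision)
891 → bucket 3
911 → bucket 11
988 → bucket 4 (collision)
303 → bucket 3 (collision)
43 → bucket 7
Final buckets:
0: _
1: _
2: _
3: 891 -> 303
4: 868 -> 772 -> 700 -> 988
5: _
6: _
7: 43
8: _
9: _
10: _
11: 911

4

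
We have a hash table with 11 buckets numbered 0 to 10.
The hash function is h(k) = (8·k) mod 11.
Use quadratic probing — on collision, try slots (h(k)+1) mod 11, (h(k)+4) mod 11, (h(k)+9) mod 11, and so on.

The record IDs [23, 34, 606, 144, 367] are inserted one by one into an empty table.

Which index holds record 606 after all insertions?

1

23 hashes to 8; slot 8 is free => place at 8.
34 hashes to 8; 8 taken => place at 9.
606 hashes to 8; 8,9 taken => place at 1.
144 hashes to 8; 8,9,1 taken => place at 6.
367 hashes to 10; slot 10 is free => place at 10.
Table: [-, 606, -, -, -, -, 144, -, 23, 34, 367]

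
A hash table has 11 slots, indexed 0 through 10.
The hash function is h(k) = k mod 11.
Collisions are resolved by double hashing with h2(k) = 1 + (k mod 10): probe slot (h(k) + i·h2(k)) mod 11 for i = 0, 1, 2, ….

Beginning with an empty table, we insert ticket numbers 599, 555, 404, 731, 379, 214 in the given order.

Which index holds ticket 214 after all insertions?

10

599 hashes to 5; slot 5 is free → place at 5.
555 hashes to 5, h2=6; 5 taken → place at 0.
404 hashes to 8; slot 8 is free → place at 8.
731 hashes to 5, h2=2; 5 taken → place at 7.
379 hashes to 5, h2=10; 5 taken → place at 4.
214 hashes to 5, h2=5; 5 taken → place at 10.
Table: [555, —, —, —, 379, 599, —, 731, 404, —, 214]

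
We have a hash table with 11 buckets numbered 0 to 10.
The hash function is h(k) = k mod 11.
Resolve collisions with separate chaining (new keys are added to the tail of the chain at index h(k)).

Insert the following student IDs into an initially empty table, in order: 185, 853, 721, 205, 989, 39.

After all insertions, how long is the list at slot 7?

1

185 → bucket 9
853 → bucket 6
721 → bucket 6 (collision)
205 → bucket 7
989 → bucket 10
39 → bucket 6 (collision)
Final buckets:
0: -
1: -
2: -
3: -
4: -
5: -
6: 853 -> 721 -> 39
7: 205
8: -
9: 185
10: 989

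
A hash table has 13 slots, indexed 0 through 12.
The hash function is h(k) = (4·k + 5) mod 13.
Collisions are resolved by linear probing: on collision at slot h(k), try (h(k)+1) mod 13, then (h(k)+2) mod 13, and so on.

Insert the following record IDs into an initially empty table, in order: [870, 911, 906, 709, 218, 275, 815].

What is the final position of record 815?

870 hashes to 1; slot 1 is free -> place at 1.
911 hashes to 9; slot 9 is free -> place at 9.
906 hashes to 2; slot 2 is free -> place at 2.
709 hashes to 7; slot 7 is free -> place at 7.
218 hashes to 6; slot 6 is free -> place at 6.
275 hashes to 0; slot 0 is free -> place at 0.
815 hashes to 2; 2 taken -> place at 3.
Table: [275, 870, 906, 815, ∅, ∅, 218, 709, ∅, 911, ∅, ∅, ∅]

3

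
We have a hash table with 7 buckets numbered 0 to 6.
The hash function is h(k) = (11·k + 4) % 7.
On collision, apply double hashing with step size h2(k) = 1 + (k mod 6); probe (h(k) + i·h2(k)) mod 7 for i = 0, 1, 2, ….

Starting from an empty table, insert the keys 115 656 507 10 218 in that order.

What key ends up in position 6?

507

115 hashes to 2; slot 2 is free → place at 2.
656 hashes to 3; slot 3 is free → place at 3.
507 hashes to 2, h2=4; 2 taken → place at 6.
10 hashes to 2, h2=5; 2 taken → place at 0.
218 hashes to 1; slot 1 is free → place at 1.
Table: [10, 218, 115, 656, —, —, 507]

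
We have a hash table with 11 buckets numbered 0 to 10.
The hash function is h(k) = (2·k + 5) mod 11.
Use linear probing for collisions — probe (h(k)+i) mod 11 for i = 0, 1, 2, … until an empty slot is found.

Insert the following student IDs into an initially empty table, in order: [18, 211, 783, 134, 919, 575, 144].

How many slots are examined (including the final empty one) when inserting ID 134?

3

Insert 18: h=8, slot 8 empty -> index 8.
Insert 211: h=9, slot 9 empty -> index 9.
Insert 783: h=9, slot 9 occupied -> index 10.
Insert 134: h=9, slots 9,10 occupied -> index 0.
Insert 919: h=6, slot 6 empty -> index 6.
Insert 575: h=0, slot 0 occupied -> index 1.
Insert 144: h=7, slot 7 empty -> index 7.
Table: [134, 575, —, —, —, —, 919, 144, 18, 211, 783]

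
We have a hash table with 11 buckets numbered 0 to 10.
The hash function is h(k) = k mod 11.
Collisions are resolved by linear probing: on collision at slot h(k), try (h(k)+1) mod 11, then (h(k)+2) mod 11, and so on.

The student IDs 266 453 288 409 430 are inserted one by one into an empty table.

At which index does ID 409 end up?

5

266 hashes to 2; slot 2 is free → place at 2.
453 hashes to 2; 2 taken → place at 3.
288 hashes to 2; 2,3 taken → place at 4.
409 hashes to 2; 2,3,4 taken → place at 5.
430 hashes to 1; slot 1 is free → place at 1.
Table: [—, 430, 266, 453, 288, 409, —, —, —, —, —]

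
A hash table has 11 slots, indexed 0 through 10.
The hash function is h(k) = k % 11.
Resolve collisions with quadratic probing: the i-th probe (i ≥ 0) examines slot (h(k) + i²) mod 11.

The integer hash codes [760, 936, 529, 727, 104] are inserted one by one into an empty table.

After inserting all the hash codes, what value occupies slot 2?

936

760 hashes to 1; slot 1 is free -> place at 1.
936 hashes to 1; 1 taken -> place at 2.
529 hashes to 1; 1,2 taken -> place at 5.
727 hashes to 1; 1,2,5 taken -> place at 10.
104 hashes to 5; 5 taken -> place at 6.
Table: [_, 760, 936, _, _, 529, 104, _, _, _, 727]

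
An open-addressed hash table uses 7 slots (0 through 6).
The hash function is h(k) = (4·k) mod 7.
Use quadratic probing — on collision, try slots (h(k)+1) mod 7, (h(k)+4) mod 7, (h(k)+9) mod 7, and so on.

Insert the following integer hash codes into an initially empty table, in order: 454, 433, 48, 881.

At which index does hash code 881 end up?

454: h=3 => slot 3
433: h=3, probe 3,4 => slot 4
48: h=3, probe 3,4,0 => slot 0
881: h=3, probe 3,4,0,5 => slot 5
Table: [48, -, -, 454, 433, 881, -]

5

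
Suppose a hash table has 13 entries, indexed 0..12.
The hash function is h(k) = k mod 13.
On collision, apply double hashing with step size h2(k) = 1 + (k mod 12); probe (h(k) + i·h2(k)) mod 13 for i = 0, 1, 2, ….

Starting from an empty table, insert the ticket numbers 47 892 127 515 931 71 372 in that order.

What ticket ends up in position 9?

47 hashes to 8; slot 8 is free => place at 8.
892 hashes to 8, h2=5; 8 taken => place at 0.
127 hashes to 10; slot 10 is free => place at 10.
515 hashes to 8, h2=12; 8 taken => place at 7.
931 hashes to 8, h2=8; 8 taken => place at 3.
71 hashes to 6; slot 6 is free => place at 6.
372 hashes to 8, h2=1; 8 taken => place at 9.
Table: [892, -, -, 931, -, -, 71, 515, 47, 372, 127, -, -]

372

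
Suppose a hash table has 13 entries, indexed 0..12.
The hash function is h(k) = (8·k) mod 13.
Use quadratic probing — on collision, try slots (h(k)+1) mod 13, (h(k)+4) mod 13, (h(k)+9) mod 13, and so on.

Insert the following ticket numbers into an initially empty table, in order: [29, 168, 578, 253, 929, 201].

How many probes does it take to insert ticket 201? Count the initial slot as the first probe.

5

Insert 29: h=11, slot 11 empty → index 11.
Insert 168: h=5, slot 5 empty → index 5.
Insert 578: h=9, slot 9 empty → index 9.
Insert 253: h=9, slot 9 occupied → index 10.
Insert 929: h=9, slots 9,10 occupied → index 0.
Insert 201: h=9, slots 9,10,0,5 occupied → index 12.
Table: [929, -, -, -, -, 168, -, -, -, 578, 253, 29, 201]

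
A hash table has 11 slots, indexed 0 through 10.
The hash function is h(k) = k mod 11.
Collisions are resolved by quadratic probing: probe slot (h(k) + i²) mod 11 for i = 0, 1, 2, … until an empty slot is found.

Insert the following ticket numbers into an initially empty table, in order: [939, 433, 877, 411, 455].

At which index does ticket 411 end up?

939: h=4 -> slot 4
433: h=4, probe 4,5 -> slot 5
877: h=8 -> slot 8
411: h=4, probe 4,5,8,2 -> slot 2
455: h=4, probe 4,5,8,2,9 -> slot 9
Table: [—, —, 411, —, 939, 433, —, —, 877, 455, —]

2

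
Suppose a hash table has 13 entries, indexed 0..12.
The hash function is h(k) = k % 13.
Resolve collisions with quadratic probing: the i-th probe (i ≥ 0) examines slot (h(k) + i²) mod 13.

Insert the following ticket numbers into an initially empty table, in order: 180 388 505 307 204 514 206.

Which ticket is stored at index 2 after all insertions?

180 hashes to 11; slot 11 is free => place at 11.
388 hashes to 11; 11 taken => place at 12.
505 hashes to 11; 11,12 taken => place at 2.
307 hashes to 8; slot 8 is free => place at 8.
204 hashes to 9; slot 9 is free => place at 9.
514 hashes to 7; slot 7 is free => place at 7.
206 hashes to 11; 11,12,2,7 taken => place at 1.
Table: [., 206, 505, ., ., ., ., 514, 307, 204, ., 180, 388]

505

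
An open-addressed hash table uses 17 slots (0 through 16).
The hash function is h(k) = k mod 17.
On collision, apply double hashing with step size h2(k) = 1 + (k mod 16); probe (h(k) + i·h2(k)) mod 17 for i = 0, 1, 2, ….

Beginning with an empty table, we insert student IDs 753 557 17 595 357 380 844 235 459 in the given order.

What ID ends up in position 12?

753 hashes to 5; slot 5 is free -> place at 5.
557 hashes to 13; slot 13 is free -> place at 13.
17 hashes to 0; slot 0 is free -> place at 0.
595 hashes to 0, h2=4; 0 taken -> place at 4.
357 hashes to 0, h2=6; 0 taken -> place at 6.
380 hashes to 6, h2=13; 6 taken -> place at 2.
844 hashes to 11; slot 11 is free -> place at 11.
235 hashes to 14; slot 14 is free -> place at 14.
459 hashes to 0, h2=12; 0 taken -> place at 12.
Table: [17, —, 380, —, 595, 753, 357, —, —, —, —, 844, 459, 557, 235, —, —]

459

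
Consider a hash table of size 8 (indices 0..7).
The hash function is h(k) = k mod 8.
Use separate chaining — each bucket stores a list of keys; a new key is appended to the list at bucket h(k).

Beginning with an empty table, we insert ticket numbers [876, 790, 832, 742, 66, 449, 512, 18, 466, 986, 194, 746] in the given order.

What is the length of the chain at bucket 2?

6

876 -> bucket 4
790 -> bucket 6
832 -> bucket 0
742 -> bucket 6 (collision)
66 -> bucket 2
449 -> bucket 1
512 -> bucket 0 (collision)
18 -> bucket 2 (collision)
466 -> bucket 2 (collision)
986 -> bucket 2 (collision)
194 -> bucket 2 (collision)
746 -> bucket 2 (collision)
Final buckets:
0: 832 -> 512
1: 449
2: 66 -> 18 -> 466 -> 986 -> 194 -> 746
3: -
4: 876
5: -
6: 790 -> 742
7: -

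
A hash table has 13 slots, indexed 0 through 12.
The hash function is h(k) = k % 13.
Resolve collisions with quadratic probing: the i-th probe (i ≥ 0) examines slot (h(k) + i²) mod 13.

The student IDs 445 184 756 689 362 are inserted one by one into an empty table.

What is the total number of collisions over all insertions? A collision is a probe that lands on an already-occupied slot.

2

Insert 445: h=3, slot 3 empty -> index 3.
Insert 184: h=2, slot 2 empty -> index 2.
Insert 756: h=2, slots 2,3 occupied -> index 6.
Insert 689: h=0, slot 0 empty -> index 0.
Insert 362: h=11, slot 11 empty -> index 11.
Table: [689, —, 184, 445, —, —, 756, —, —, —, —, 362, —]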